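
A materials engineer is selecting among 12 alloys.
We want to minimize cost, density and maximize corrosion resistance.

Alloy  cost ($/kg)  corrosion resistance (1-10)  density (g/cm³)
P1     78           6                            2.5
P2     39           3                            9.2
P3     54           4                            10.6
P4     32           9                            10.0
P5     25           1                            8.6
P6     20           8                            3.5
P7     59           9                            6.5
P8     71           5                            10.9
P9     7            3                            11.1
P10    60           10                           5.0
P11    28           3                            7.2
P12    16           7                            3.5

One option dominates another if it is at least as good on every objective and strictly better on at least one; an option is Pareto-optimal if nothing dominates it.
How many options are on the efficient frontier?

P1: not dominated (best density).
P2: dominated by P6 (cost 20≤39, corrosion resistance 8≥3, density 3.5≤9.2).
P3: dominated by P4 (cost 32≤54, corrosion resistance 9≥4, density 10.0≤10.6).
P4: not dominated.
P5: dominated by P6 (cost 20≤25, corrosion resistance 8≥1, density 3.5≤8.6).
P6: not dominated.
P7: not dominated.
P8: dominated by P4 (cost 32≤71, corrosion resistance 9≥5, density 10.0≤10.9).
P9: not dominated (best cost).
P10: not dominated (best corrosion resistance).
P11: dominated by P6 (cost 20≤28, corrosion resistance 8≥3, density 3.5≤7.2).
P12: not dominated.
Pareto-optimal: P1, P4, P6, P7, P9, P10, P12 → 7.

7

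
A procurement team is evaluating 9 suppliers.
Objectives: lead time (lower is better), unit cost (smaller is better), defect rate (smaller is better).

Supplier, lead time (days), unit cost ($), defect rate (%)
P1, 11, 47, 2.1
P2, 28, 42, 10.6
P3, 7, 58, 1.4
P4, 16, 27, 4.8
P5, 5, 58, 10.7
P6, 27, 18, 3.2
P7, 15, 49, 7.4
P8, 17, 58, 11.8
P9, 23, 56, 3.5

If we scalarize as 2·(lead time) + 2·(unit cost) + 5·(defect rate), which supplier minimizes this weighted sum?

P1: 2·11 + 2·47 + 5·2.1 = 126.5
P2: 2·28 + 2·42 + 5·10.6 = 193.0
P3: 2·7 + 2·58 + 5·1.4 = 137.0
P4: 2·16 + 2·27 + 5·4.8 = 110.0
P5: 2·5 + 2·58 + 5·10.7 = 179.5
P6: 2·27 + 2·18 + 5·3.2 = 106.0
P7: 2·15 + 2·49 + 5·7.4 = 165.0
P8: 2·17 + 2·58 + 5·11.8 = 209.0
P9: 2·23 + 2·56 + 5·3.5 = 175.5
Lowest: P6 at 106.0.

P6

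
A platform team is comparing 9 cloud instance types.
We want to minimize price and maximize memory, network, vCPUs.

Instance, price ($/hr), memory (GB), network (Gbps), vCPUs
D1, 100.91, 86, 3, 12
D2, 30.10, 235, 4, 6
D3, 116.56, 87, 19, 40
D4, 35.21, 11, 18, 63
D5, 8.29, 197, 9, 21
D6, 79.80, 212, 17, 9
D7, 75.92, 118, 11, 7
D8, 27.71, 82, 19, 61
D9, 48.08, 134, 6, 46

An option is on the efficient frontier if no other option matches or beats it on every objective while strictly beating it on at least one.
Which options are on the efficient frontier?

D2, D3, D4, D5, D6, D7, D8, D9

D1: dominated by D5 (price 8.29≤100.91, memory 197≥86, network 9≥3, vCPUs 21≥12).
D2: not dominated (best memory).
D3: not dominated.
D4: not dominated (best vCPUs).
D5: not dominated (best price).
D6: not dominated.
D7: not dominated.
D8: not dominated.
D9: not dominated.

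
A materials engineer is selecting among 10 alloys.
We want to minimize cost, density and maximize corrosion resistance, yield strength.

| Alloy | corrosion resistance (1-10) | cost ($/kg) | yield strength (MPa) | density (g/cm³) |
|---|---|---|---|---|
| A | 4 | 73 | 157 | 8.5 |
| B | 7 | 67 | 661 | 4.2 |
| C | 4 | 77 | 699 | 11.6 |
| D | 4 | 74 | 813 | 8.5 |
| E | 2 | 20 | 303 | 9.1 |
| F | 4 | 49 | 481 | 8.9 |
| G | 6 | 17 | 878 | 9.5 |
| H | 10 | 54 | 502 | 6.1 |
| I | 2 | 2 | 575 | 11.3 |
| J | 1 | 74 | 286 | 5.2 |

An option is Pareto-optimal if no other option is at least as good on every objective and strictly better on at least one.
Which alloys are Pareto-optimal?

A: dominated by B (corrosion resistance 7≥4, cost 67≤73, yield strength 661≥157, density 4.2≤8.5).
B: not dominated (best density).
C: dominated by D (corrosion resistance 4≥4, cost 74≤77, yield strength 813≥699, density 8.5≤11.6).
D: not dominated.
E: not dominated.
F: not dominated.
G: not dominated (best yield strength).
H: not dominated (best corrosion resistance).
I: not dominated (best cost).
J: dominated by B (corrosion resistance 7≥1, cost 67≤74, yield strength 661≥286, density 4.2≤5.2).

B, D, E, F, G, H, I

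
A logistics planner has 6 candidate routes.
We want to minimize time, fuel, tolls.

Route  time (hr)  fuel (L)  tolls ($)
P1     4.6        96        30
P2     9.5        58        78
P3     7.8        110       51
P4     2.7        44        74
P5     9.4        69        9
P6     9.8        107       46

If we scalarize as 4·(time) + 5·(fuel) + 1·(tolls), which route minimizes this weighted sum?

P4

P1: 4·4.6 + 5·96 + 1·30 = 528.4
P2: 4·9.5 + 5·58 + 1·78 = 406.0
P3: 4·7.8 + 5·110 + 1·51 = 632.2
P4: 4·2.7 + 5·44 + 1·74 = 304.8
P5: 4·9.4 + 5·69 + 1·9 = 391.6
P6: 4·9.8 + 5·107 + 1·46 = 620.2
Lowest: P4 at 304.8.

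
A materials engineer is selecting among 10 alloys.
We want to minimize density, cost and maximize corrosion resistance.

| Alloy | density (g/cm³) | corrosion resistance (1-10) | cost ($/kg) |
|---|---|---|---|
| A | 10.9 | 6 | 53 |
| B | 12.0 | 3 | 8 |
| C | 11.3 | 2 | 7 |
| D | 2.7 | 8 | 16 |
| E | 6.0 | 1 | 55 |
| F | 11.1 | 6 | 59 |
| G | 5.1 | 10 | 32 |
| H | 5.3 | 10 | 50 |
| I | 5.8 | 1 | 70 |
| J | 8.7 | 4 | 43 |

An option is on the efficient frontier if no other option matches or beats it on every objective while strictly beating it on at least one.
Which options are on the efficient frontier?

A: dominated by D (density 2.7≤10.9, corrosion resistance 8≥6, cost 16≤53).
B: not dominated.
C: not dominated (best cost).
D: not dominated (best density).
E: dominated by D (density 2.7≤6.0, corrosion resistance 8≥1, cost 16≤55).
F: dominated by A (density 10.9≤11.1, corrosion resistance 6≥6, cost 53≤59).
G: not dominated.
H: dominated by G (density 5.1≤5.3, corrosion resistance 10≥10, cost 32≤50).
I: dominated by D (density 2.7≤5.8, corrosion resistance 8≥1, cost 16≤70).
J: dominated by D (density 2.7≤8.7, corrosion resistance 8≥4, cost 16≤43).

B, C, D, G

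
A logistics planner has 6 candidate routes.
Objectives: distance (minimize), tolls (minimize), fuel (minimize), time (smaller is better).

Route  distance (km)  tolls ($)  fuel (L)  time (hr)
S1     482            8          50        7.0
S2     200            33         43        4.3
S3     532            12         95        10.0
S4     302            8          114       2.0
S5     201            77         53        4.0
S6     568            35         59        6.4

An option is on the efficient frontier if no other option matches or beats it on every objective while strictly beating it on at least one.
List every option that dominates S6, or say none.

S2

S2: distance 200≤568, tolls 33≤35, fuel 43≤59, time 4.3≤6.4 — dominates S6.
Others (S1, S3, S4, S5) are each worse than S6 on at least one objective.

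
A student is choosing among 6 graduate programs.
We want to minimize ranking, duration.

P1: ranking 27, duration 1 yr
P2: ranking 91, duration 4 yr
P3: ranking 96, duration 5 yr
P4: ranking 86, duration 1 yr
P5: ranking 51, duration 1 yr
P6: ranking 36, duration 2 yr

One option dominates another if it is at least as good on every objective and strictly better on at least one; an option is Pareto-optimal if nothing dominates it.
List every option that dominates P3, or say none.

P1: ranking 27≤96, duration 1≤5 — dominates P3.
P2: ranking 91≤96, duration 4≤5 — dominates P3.
P4: ranking 86≤96, duration 1≤5 — dominates P3.
P5: ranking 51≤96, duration 1≤5 — dominates P3.
P6: ranking 36≤96, duration 2≤5 — dominates P3.

P1, P2, P4, P5, P6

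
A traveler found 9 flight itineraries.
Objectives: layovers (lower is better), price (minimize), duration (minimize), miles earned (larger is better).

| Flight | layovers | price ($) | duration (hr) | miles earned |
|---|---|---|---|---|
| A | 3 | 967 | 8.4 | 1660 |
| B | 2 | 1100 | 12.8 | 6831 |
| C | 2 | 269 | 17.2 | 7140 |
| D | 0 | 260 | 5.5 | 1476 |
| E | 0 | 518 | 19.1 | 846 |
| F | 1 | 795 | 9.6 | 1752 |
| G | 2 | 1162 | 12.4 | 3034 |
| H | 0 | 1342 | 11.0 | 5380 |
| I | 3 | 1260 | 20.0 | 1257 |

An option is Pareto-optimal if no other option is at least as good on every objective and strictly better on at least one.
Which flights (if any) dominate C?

none

A: worse on layovers (3 vs 2).
B: worse on price (1100 vs 269).
D: worse on miles earned (1476 vs 7140).
E: worse on price (518 vs 269).
F: worse on price (795 vs 269).
G: worse on price (1162 vs 269).
H: worse on price (1342 vs 269).
I: worse on layovers (3 vs 2).
No option dominates C.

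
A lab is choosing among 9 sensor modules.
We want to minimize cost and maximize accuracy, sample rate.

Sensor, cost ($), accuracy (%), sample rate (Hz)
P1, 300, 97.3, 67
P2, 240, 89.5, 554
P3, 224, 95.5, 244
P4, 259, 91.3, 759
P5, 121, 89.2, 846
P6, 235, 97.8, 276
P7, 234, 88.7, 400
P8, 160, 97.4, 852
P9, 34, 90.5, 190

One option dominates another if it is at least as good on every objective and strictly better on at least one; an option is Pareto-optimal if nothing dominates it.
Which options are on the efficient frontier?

P1: dominated by P6 (cost 235≤300, accuracy 97.8≥97.3, sample rate 276≥67).
P2: dominated by P8 (cost 160≤240, accuracy 97.4≥89.5, sample rate 852≥554).
P3: dominated by P8 (cost 160≤224, accuracy 97.4≥95.5, sample rate 852≥244).
P4: dominated by P8 (cost 160≤259, accuracy 97.4≥91.3, sample rate 852≥759).
P5: not dominated.
P6: not dominated (best accuracy).
P7: dominated by P5 (cost 121≤234, accuracy 89.2≥88.7, sample rate 846≥400).
P8: not dominated (best sample rate).
P9: not dominated (best cost).

P5, P6, P8, P9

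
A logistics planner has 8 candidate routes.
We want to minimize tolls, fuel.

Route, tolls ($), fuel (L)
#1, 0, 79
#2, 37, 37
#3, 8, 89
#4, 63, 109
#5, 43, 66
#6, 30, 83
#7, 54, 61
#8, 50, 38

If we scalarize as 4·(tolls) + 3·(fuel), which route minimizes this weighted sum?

#1

#1: 4·0 + 3·79 = 237
#2: 4·37 + 3·37 = 259
#3: 4·8 + 3·89 = 299
#4: 4·63 + 3·109 = 579
#5: 4·43 + 3·66 = 370
#6: 4·30 + 3·83 = 369
#7: 4·54 + 3·61 = 399
#8: 4·50 + 3·38 = 314
Lowest: #1 at 237.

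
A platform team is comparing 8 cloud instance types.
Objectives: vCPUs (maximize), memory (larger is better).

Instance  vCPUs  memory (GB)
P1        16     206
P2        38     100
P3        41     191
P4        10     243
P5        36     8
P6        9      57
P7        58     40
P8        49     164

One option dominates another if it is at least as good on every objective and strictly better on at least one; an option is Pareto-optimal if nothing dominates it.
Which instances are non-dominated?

P1, P3, P4, P7, P8

P1: not dominated.
P2: dominated by P3 (vCPUs 41≥38, memory 191≥100).
P3: not dominated.
P4: not dominated (best memory).
P5: dominated by P2 (vCPUs 38≥36, memory 100≥8).
P6: dominated by P1 (vCPUs 16≥9, memory 206≥57).
P7: not dominated (best vCPUs).
P8: not dominated.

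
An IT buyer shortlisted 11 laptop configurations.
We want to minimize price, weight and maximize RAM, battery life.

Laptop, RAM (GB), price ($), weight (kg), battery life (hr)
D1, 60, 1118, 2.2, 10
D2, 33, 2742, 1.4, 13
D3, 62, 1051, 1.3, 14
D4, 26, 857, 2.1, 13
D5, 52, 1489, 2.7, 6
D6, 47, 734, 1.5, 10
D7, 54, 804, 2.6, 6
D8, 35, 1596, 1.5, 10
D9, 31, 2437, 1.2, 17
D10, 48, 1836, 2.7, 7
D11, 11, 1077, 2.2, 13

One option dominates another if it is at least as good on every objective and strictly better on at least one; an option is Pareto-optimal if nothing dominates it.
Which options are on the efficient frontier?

D3, D4, D6, D7, D9

D1: dominated by D3 (RAM 62≥60, price 1051≤1118, weight 1.3≤2.2, battery life 14≥10).
D2: dominated by D3 (RAM 62≥33, price 1051≤2742, weight 1.3≤1.4, battery life 14≥13).
D3: not dominated (best RAM).
D4: not dominated.
D5: dominated by D1 (RAM 60≥52, price 1118≤1489, weight 2.2≤2.7, battery life 10≥6).
D6: not dominated (best price).
D7: not dominated.
D8: dominated by D3 (RAM 62≥35, price 1051≤1596, weight 1.3≤1.5, battery life 14≥10).
D9: not dominated (best weight).
D10: dominated by D1 (RAM 60≥48, price 1118≤1836, weight 2.2≤2.7, battery life 10≥7).
D11: dominated by D3 (RAM 62≥11, price 1051≤1077, weight 1.3≤2.2, battery life 14≥13).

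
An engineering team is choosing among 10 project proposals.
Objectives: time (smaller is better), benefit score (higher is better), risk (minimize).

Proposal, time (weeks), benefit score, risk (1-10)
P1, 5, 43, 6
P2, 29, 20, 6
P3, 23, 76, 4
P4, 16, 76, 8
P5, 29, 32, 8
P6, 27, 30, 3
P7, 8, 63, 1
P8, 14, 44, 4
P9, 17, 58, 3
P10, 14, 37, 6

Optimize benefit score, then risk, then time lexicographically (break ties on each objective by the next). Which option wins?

First maximize benefit score: best is 76, kept {P3, P4}.
Then minimize risk: best is 4, kept {P3}.

P3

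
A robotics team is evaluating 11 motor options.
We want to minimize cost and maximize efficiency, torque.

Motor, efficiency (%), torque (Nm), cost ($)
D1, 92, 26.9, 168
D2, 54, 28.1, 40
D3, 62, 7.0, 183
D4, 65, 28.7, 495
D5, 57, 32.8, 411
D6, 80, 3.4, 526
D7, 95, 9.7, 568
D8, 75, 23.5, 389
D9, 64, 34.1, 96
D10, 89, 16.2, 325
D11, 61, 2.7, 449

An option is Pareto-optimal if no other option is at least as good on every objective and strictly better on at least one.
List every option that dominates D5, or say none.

D9: efficiency 64≥57, torque 34.1≥32.8, cost 96≤411 — dominates D5.
Others (D1, D2, D3, D4, D6, D7, D8, D10, D11) are each worse than D5 on at least one objective.

D9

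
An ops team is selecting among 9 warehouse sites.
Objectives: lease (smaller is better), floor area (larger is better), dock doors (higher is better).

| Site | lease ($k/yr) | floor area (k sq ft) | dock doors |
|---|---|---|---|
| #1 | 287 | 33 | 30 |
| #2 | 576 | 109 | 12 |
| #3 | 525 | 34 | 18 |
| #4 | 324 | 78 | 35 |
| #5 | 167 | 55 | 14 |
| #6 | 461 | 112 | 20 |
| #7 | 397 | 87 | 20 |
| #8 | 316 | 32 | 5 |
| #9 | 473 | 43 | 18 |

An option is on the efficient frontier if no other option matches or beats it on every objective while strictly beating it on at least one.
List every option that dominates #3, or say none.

#4: lease 324≤525, floor area 78≥34, dock doors 35≥18 — dominates #3.
#6: lease 461≤525, floor area 112≥34, dock doors 20≥18 — dominates #3.
#7: lease 397≤525, floor area 87≥34, dock doors 20≥18 — dominates #3.
#9: lease 473≤525, floor area 43≥34, dock doors 18≥18 — dominates #3.
Others (#1, #2, #5, #8) are each worse than #3 on at least one objective.

#4, #6, #7, #9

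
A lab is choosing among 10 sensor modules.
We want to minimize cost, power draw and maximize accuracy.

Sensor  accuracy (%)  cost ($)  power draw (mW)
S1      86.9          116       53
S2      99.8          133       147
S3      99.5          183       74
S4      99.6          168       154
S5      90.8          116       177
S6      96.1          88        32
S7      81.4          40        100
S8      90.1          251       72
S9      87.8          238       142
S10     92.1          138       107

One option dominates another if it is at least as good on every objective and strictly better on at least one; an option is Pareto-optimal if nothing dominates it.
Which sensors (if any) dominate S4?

S2: accuracy 99.8≥99.6, cost 133≤168, power draw 147≤154 — dominates S4.
Others (S1, S3, S5, S6, S7, S8, S9, S10) are each worse than S4 on at least one objective.

S2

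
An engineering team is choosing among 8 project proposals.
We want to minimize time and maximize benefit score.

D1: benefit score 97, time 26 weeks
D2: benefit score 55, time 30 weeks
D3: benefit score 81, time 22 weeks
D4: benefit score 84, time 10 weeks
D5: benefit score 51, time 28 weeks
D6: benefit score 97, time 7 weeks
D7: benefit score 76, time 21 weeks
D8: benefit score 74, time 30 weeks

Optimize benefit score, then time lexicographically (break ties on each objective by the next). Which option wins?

D6

First maximize benefit score: best is 97, kept {D1, D6}.
Then minimize time: best is 7, kept {D6}.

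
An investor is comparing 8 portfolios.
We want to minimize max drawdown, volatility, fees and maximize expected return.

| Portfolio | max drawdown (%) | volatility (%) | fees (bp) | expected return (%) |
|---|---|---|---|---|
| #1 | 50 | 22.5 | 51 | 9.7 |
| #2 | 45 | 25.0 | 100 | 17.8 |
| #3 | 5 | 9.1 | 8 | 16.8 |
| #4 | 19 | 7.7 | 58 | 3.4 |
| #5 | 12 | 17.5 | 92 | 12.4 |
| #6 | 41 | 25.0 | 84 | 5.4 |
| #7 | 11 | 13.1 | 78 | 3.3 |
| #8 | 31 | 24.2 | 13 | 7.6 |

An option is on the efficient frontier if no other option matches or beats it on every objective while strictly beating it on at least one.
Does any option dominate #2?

#1: worse on max drawdown (50 vs 45).
#3: worse on expected return (16.8 vs 17.8).
#4: worse on expected return (3.4 vs 17.8).
#5: worse on expected return (12.4 vs 17.8).
#6: worse on expected return (5.4 vs 17.8).
#7: worse on expected return (3.3 vs 17.8).
#8: worse on expected return (7.6 vs 17.8).
No option is at least as good as #2 on every objective and strictly better on one.

No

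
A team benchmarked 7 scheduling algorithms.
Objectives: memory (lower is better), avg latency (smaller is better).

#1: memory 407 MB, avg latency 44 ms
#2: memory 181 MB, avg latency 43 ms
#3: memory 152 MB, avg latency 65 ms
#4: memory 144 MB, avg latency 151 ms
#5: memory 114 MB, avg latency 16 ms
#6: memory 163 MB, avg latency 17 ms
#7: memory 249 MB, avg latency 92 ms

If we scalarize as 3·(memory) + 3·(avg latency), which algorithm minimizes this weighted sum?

#5

#1: 3·407 + 3·44 = 1353
#2: 3·181 + 3·43 = 672
#3: 3·152 + 3·65 = 651
#4: 3·144 + 3·151 = 885
#5: 3·114 + 3·16 = 390
#6: 3·163 + 3·17 = 540
#7: 3·249 + 3·92 = 1023
Lowest: #5 at 390.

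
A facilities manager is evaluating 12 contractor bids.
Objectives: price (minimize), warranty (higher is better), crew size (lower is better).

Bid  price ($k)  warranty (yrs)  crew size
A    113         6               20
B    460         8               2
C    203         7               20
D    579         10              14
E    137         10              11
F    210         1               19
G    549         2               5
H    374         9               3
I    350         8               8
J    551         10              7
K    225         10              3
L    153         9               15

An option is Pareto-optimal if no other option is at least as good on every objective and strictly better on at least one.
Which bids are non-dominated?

A: not dominated (best price).
B: not dominated (best crew size).
C: dominated by E (price 137≤203, warranty 10≥7, crew size 11≤20).
D: dominated by E (price 137≤579, warranty 10≥10, crew size 11≤14).
E: not dominated.
F: dominated by E (price 137≤210, warranty 10≥1, crew size 11≤19).
G: dominated by B (price 460≤549, warranty 8≥2, crew size 2≤5).
H: dominated by K (price 225≤374, warranty 10≥9, crew size 3≤3).
I: dominated by K (price 225≤350, warranty 10≥8, crew size 3≤8).
J: dominated by K (price 225≤551, warranty 10≥10, crew size 3≤7).
K: not dominated.
L: dominated by E (price 137≤153, warranty 10≥9, crew size 11≤15).

A, B, E, K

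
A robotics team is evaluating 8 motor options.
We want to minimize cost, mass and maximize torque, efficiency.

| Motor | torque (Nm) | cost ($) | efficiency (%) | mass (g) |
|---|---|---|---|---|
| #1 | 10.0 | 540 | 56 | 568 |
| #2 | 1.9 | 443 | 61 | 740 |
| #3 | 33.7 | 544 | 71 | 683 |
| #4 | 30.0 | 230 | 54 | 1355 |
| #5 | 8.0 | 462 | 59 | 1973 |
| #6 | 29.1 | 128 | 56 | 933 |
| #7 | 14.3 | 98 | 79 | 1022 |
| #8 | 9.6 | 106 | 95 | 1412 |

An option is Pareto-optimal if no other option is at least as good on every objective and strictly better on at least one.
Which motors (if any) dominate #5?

#7: torque 14.3≥8.0, cost 98≤462, efficiency 79≥59, mass 1022≤1973 — dominates #5.
#8: torque 9.6≥8.0, cost 106≤462, efficiency 95≥59, mass 1412≤1973 — dominates #5.
Others (#1, #2, #3, #4, #6) are each worse than #5 on at least one objective.

#7, #8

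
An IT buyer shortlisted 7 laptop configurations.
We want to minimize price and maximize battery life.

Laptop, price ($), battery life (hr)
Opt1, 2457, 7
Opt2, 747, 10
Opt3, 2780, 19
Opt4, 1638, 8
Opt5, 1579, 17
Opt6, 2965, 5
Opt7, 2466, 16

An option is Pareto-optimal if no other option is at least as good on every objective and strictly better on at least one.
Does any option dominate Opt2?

No

Opt1: worse on price (2457 vs 747).
Opt3: worse on price (2780 vs 747).
Opt4: worse on price (1638 vs 747).
Opt5: worse on price (1579 vs 747).
Opt6: worse on price (2965 vs 747).
Opt7: worse on price (2466 vs 747).
No option is at least as good as Opt2 on every objective and strictly better on one.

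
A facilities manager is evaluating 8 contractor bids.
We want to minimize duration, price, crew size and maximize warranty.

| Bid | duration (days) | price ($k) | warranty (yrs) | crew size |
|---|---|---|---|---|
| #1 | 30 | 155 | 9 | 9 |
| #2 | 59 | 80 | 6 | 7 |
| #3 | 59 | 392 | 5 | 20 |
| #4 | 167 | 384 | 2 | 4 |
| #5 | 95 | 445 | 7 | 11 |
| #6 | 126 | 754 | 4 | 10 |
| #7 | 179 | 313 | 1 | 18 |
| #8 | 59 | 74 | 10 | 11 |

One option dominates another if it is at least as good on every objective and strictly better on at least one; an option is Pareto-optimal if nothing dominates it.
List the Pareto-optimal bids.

#1: not dominated (best duration).
#2: not dominated.
#3: dominated by #1 (duration 30≤59, price 155≤392, warranty 9≥5, crew size 9≤20).
#4: not dominated (best crew size).
#5: dominated by #1 (duration 30≤95, price 155≤445, warranty 9≥7, crew size 9≤11).
#6: dominated by #1 (duration 30≤126, price 155≤754, warranty 9≥4, crew size 9≤10).
#7: dominated by #1 (duration 30≤179, price 155≤313, warranty 9≥1, crew size 9≤18).
#8: not dominated (best price).

#1, #2, #4, #8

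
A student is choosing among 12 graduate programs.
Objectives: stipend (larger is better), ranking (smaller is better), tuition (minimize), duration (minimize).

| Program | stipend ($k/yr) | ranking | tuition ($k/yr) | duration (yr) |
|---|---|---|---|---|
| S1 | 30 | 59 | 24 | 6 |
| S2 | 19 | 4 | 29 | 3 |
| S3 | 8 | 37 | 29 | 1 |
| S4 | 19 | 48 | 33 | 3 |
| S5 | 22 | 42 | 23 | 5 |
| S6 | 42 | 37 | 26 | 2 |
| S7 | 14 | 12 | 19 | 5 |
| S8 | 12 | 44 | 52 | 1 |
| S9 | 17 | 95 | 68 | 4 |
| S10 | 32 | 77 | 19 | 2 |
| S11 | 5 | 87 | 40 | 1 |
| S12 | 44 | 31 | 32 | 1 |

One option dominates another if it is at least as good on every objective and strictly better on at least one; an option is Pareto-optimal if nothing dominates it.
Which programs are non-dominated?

S1: not dominated.
S2: not dominated (best ranking).
S3: not dominated.
S4: dominated by S2 (stipend 19≥19, ranking 4≤48, tuition 29≤33, duration 3≤3).
S5: not dominated.
S6: not dominated.
S7: not dominated.
S8: dominated by S12 (stipend 44≥12, ranking 31≤44, tuition 32≤52, duration 1≤1).
S9: dominated by S2 (stipend 19≥17, ranking 4≤95, tuition 29≤68, duration 3≤4).
S10: not dominated.
S11: dominated by S3 (stipend 8≥5, ranking 37≤87, tuition 29≤40, duration 1≤1).
S12: not dominated (best stipend).

S1, S2, S3, S5, S6, S7, S10, S12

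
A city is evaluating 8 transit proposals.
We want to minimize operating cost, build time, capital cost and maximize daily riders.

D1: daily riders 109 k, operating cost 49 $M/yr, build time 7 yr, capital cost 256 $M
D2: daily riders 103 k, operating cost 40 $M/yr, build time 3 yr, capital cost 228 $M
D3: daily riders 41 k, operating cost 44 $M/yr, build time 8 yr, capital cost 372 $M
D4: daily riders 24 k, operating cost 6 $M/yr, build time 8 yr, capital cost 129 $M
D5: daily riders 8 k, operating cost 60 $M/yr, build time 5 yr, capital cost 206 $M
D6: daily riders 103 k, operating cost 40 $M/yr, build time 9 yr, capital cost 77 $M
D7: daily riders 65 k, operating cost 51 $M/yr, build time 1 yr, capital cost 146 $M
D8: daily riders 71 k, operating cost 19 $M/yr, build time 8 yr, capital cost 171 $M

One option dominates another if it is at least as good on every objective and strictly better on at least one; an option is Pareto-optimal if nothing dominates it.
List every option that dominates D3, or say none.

D2: daily riders 103≥41, operating cost 40≤44, build time 3≤8, capital cost 228≤372 — dominates D3.
D8: daily riders 71≥41, operating cost 19≤44, build time 8≤8, capital cost 171≤372 — dominates D3.
Others (D1, D4, D5, D6, D7) are each worse than D3 on at least one objective.

D2, D8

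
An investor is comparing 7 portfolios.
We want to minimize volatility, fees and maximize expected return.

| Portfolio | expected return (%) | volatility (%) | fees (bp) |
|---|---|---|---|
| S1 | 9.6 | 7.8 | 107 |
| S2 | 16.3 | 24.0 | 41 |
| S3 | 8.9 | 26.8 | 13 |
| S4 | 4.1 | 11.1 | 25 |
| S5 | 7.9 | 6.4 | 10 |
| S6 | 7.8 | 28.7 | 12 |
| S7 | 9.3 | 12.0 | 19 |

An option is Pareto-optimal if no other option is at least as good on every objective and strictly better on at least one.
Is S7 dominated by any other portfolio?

S1: worse on fees (107 vs 19).
S2: worse on volatility (24.0 vs 12.0).
S3: worse on expected return (8.9 vs 9.3).
S4: worse on expected return (4.1 vs 9.3).
S5: worse on expected return (7.9 vs 9.3).
S6: worse on expected return (7.8 vs 9.3).
No option is at least as good as S7 on every objective and strictly better on one.

No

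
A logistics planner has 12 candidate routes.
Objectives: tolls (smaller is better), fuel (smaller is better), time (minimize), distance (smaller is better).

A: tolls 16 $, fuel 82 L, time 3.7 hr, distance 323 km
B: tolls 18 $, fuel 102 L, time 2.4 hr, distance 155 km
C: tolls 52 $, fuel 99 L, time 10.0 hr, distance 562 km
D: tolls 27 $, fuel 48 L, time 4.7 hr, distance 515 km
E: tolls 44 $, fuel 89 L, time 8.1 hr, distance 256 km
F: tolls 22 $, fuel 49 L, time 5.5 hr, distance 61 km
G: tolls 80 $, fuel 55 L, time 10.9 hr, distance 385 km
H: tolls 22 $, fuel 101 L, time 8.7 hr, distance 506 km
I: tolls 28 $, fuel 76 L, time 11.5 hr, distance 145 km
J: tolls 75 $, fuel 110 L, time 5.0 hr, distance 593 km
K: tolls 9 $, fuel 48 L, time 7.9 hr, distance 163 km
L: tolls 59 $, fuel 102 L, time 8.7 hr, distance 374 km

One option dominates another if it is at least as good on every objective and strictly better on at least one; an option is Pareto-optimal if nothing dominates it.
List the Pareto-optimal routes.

A: not dominated.
B: not dominated (best time).
C: dominated by A (tolls 16≤52, fuel 82≤99, time 3.7≤10.0, distance 323≤562).
D: not dominated.
E: dominated by F (tolls 22≤44, fuel 49≤89, time 5.5≤8.1, distance 61≤256).
F: not dominated (best distance).
G: dominated by F (tolls 22≤80, fuel 49≤55, time 5.5≤10.9, distance 61≤385).
H: dominated by A (tolls 16≤22, fuel 82≤101, time 3.7≤8.7, distance 323≤506).
I: dominated by F (tolls 22≤28, fuel 49≤76, time 5.5≤11.5, distance 61≤145).
J: dominated by A (tolls 16≤75, fuel 82≤110, time 3.7≤5.0, distance 323≤593).
K: not dominated (best tolls).
L: dominated by A (tolls 16≤59, fuel 82≤102, time 3.7≤8.7, distance 323≤374).

A, B, D, F, K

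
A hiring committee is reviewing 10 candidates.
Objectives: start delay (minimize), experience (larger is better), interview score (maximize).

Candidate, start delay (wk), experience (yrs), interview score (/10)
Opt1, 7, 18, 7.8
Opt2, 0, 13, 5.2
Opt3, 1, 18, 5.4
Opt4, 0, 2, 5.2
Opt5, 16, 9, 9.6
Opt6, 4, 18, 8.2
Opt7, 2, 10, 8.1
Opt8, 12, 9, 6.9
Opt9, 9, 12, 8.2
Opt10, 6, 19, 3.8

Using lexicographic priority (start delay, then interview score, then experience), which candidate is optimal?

Opt2

First minimize start delay: best is 0, kept {Opt2, Opt4}.
Then maximize interview score: best is 5.2, kept {Opt2, Opt4}.
Then maximize experience: best is 13, kept {Opt2}.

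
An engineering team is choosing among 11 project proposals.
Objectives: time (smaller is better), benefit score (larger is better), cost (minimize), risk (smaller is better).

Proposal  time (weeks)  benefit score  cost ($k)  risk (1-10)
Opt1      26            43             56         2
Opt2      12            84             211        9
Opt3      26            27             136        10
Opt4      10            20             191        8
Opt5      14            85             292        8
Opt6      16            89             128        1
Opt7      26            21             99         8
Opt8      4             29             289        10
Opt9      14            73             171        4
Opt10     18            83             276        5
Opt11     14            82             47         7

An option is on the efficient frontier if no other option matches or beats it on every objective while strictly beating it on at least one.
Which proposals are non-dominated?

Opt1: not dominated.
Opt2: not dominated.
Opt3: dominated by Opt1 (time 26≤26, benefit score 43≥27, cost 56≤136, risk 2≤10).
Opt4: not dominated.
Opt5: not dominated.
Opt6: not dominated (best benefit score).
Opt7: dominated by Opt1 (time 26≤26, benefit score 43≥21, cost 56≤99, risk 2≤8).
Opt8: not dominated (best time).
Opt9: not dominated.
Opt10: dominated by Opt6 (time 16≤18, benefit score 89≥83, cost 128≤276, risk 1≤5).
Opt11: not dominated (best cost).

Opt1, Opt2, Opt4, Opt5, Opt6, Opt8, Opt9, Opt11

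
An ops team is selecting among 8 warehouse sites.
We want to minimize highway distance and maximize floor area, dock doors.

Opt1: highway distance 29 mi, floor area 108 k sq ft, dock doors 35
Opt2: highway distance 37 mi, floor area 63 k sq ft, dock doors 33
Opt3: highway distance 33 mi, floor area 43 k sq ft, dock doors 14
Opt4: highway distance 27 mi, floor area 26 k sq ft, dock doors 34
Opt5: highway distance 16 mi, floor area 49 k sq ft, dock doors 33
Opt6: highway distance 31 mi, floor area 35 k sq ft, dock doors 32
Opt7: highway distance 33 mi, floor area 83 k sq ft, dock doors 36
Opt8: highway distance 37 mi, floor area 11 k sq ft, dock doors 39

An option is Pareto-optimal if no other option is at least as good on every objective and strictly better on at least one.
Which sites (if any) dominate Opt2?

Opt1, Opt7

Opt1: highway distance 29≤37, floor area 108≥63, dock doors 35≥33 — dominates Opt2.
Opt7: highway distance 33≤37, floor area 83≥63, dock doors 36≥33 — dominates Opt2.
Others (Opt3, Opt4, Opt5, Opt6, Opt8) are each worse than Opt2 on at least one objective.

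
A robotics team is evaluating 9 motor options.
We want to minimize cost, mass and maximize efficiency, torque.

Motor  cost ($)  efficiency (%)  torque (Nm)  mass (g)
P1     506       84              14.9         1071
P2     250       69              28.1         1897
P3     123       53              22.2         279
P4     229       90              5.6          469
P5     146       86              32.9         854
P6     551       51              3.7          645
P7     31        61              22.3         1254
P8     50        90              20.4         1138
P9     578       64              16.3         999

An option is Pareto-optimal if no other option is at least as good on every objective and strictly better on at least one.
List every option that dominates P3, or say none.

P1: worse on cost (506 vs 123).
P2: worse on cost (250 vs 123).
P4: worse on cost (229 vs 123).
P5: worse on cost (146 vs 123).
P6: worse on cost (551 vs 123).
P7: worse on mass (1254 vs 279).
P8: worse on torque (20.4 vs 22.2).
P9: worse on cost (578 vs 123).
No option dominates P3.

none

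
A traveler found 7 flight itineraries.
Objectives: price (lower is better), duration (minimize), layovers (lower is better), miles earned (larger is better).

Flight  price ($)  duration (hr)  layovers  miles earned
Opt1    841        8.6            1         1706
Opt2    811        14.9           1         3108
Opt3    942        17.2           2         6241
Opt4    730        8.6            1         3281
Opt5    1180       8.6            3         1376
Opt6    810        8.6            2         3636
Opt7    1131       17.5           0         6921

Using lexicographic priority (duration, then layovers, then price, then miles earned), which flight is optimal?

Opt4

First minimize duration: best is 8.6, kept {Opt1, Opt4, Opt5, Opt6}.
Then minimize layovers: best is 1, kept {Opt1, Opt4}.
Then minimize price: best is 730, kept {Opt4}.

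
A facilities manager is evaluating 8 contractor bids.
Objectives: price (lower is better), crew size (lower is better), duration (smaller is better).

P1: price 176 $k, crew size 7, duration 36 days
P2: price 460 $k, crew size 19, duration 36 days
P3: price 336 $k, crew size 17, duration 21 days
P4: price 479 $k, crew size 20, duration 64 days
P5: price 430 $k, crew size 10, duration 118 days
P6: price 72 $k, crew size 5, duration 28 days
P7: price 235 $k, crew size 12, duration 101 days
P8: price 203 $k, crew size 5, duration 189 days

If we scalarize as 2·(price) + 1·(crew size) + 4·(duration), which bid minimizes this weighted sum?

P6

P1: 2·176 + 1·7 + 4·36 = 503
P2: 2·460 + 1·19 + 4·36 = 1083
P3: 2·336 + 1·17 + 4·21 = 773
P4: 2·479 + 1·20 + 4·64 = 1234
P5: 2·430 + 1·10 + 4·118 = 1342
P6: 2·72 + 1·5 + 4·28 = 261
P7: 2·235 + 1·12 + 4·101 = 886
P8: 2·203 + 1·5 + 4·189 = 1167
Lowest: P6 at 261.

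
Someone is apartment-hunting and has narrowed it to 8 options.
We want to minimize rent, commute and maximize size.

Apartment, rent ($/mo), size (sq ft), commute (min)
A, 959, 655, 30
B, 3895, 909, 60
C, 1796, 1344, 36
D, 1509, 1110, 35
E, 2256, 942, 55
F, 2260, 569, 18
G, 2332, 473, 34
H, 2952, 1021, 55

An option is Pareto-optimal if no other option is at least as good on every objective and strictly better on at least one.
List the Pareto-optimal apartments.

A: not dominated (best rent).
B: dominated by C (rent 1796≤3895, size 1344≥909, commute 36≤60).
C: not dominated (best size).
D: not dominated.
E: dominated by C (rent 1796≤2256, size 1344≥942, commute 36≤55).
F: not dominated (best commute).
G: dominated by A (rent 959≤2332, size 655≥473, commute 30≤34).
H: dominated by C (rent 1796≤2952, size 1344≥1021, commute 36≤55).

A, C, D, F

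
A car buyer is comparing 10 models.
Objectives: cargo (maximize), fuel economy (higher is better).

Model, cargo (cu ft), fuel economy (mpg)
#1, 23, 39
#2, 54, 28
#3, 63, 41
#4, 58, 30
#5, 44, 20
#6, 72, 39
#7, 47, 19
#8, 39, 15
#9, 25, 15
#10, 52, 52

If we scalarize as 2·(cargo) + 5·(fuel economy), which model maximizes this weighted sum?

#1: 2·23 + 5·39 = 241
#2: 2·54 + 5·28 = 248
#3: 2·63 + 5·41 = 331
#4: 2·58 + 5·30 = 266
#5: 2·44 + 5·20 = 188
#6: 2·72 + 5·39 = 339
#7: 2·47 + 5·19 = 189
#8: 2·39 + 5·15 = 153
#9: 2·25 + 5·15 = 125
#10: 2·52 + 5·52 = 364
Highest: #10 at 364.

#10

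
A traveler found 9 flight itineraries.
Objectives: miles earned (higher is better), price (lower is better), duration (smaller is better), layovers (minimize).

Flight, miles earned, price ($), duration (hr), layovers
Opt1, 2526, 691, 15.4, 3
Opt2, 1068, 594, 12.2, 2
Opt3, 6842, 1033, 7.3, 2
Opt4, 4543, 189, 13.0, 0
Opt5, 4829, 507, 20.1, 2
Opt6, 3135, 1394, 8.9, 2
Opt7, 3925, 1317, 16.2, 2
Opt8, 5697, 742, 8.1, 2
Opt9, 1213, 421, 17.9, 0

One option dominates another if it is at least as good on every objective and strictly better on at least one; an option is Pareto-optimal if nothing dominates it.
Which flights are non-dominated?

Opt1: dominated by Opt4 (miles earned 4543≥2526, price 189≤691, duration 13.0≤15.4, layovers 0≤3).
Opt2: not dominated.
Opt3: not dominated (best miles earned).
Opt4: not dominated (best price).
Opt5: not dominated.
Opt6: dominated by Opt3 (miles earned 6842≥3135, price 1033≤1394, duration 7.3≤8.9, layovers 2≤2).
Opt7: dominated by Opt3 (miles earned 6842≥3925, price 1033≤1317, duration 7.3≤16.2, layovers 2≤2).
Opt8: not dominated.
Opt9: dominated by Opt4 (miles earned 4543≥1213, price 189≤421, duration 13.0≤17.9, layovers 0≤0).

Opt2, Opt3, Opt4, Opt5, Opt8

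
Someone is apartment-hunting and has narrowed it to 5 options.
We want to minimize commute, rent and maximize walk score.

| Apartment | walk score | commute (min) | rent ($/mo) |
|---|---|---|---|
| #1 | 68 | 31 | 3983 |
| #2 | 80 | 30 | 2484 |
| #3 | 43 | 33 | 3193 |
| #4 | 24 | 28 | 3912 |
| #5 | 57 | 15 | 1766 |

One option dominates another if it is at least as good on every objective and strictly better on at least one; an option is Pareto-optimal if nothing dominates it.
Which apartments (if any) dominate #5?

#1: worse on commute (31 vs 15).
#2: worse on commute (30 vs 15).
#3: worse on walk score (43 vs 57).
#4: worse on walk score (24 vs 57).
No option dominates #5.

none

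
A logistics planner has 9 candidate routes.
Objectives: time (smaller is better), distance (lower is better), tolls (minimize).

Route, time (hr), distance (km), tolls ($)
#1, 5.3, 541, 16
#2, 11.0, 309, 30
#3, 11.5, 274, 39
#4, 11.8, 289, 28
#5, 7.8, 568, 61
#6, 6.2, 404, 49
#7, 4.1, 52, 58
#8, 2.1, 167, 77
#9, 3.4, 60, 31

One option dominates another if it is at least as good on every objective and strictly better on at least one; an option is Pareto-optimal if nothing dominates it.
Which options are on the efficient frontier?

#1: not dominated (best tolls).
#2: not dominated.
#3: dominated by #9 (time 3.4≤11.5, distance 60≤274, tolls 31≤39).
#4: not dominated.
#5: dominated by #1 (time 5.3≤7.8, distance 541≤568, tolls 16≤61).
#6: dominated by #9 (time 3.4≤6.2, distance 60≤404, tolls 31≤49).
#7: not dominated (best distance).
#8: not dominated (best time).
#9: not dominated.

#1, #2, #4, #7, #8, #9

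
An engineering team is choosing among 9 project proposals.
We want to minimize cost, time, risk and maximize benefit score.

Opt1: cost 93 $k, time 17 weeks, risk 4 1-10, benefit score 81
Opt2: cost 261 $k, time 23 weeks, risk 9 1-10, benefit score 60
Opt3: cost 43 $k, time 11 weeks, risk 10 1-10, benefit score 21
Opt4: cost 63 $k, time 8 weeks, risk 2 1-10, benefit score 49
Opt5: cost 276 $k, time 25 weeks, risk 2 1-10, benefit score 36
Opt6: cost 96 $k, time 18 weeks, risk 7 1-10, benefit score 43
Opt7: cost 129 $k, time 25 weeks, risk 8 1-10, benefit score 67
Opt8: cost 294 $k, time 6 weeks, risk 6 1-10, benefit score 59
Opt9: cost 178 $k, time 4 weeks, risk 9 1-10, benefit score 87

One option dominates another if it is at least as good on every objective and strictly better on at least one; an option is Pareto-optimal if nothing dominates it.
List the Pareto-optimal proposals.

Opt1, Opt3, Opt4, Opt8, Opt9

Opt1: not dominated.
Opt2: dominated by Opt1 (cost 93≤261, time 17≤23, risk 4≤9, benefit score 81≥60).
Opt3: not dominated (best cost).
Opt4: not dominated.
Opt5: dominated by Opt4 (cost 63≤276, time 8≤25, risk 2≤2, benefit score 49≥36).
Opt6: dominated by Opt1 (cost 93≤96, time 17≤18, risk 4≤7, benefit score 81≥43).
Opt7: dominated by Opt1 (cost 93≤129, time 17≤25, risk 4≤8, benefit score 81≥67).
Opt8: not dominated.
Opt9: not dominated (best time).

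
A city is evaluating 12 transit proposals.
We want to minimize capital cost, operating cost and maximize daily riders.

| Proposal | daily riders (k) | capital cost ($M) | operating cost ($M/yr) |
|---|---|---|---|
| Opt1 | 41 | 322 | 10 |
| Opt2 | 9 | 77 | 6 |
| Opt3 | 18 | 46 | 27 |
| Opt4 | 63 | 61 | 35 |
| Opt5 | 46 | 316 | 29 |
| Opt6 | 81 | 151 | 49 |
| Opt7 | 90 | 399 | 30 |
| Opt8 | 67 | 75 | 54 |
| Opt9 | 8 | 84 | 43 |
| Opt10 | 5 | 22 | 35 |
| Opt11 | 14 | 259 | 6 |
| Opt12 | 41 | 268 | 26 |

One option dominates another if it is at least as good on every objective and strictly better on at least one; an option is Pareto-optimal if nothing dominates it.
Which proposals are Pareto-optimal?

Opt1, Opt2, Opt3, Opt4, Opt5, Opt6, Opt7, Opt8, Opt10, Opt11, Opt12

Opt1: not dominated.
Opt2: not dominated.
Opt3: not dominated.
Opt4: not dominated.
Opt5: not dominated.
Opt6: not dominated.
Opt7: not dominated (best daily riders).
Opt8: not dominated.
Opt9: dominated by Opt2 (daily riders 9≥8, capital cost 77≤84, operating cost 6≤43).
Opt10: not dominated (best capital cost).
Opt11: not dominated.
Opt12: not dominated.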